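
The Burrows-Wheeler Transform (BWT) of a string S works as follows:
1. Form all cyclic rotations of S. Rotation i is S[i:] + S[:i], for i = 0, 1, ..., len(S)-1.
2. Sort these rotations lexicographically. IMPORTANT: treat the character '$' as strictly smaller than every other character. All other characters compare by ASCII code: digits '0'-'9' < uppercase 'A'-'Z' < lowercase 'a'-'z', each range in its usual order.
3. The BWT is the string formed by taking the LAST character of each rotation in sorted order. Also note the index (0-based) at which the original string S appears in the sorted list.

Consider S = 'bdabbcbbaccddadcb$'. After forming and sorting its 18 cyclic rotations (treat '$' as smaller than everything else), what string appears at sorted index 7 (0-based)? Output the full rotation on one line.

All 18 rotations (rotation i = S[i:]+S[:i]):
  rot[0] = bdabbcbbaccddadcb$
  rot[1] = dabbcbbaccddadcb$b
  rot[2] = abbcbbaccddadcb$bd
  rot[3] = bbcbbaccddadcb$bda
  rot[4] = bcbbaccddadcb$bdab
  rot[5] = cbbaccddadcb$bdabb
  rot[6] = bbaccddadcb$bdabbc
  rot[7] = baccddadcb$bdabbcb
  rot[8] = accddadcb$bdabbcbb
  rot[9] = ccddadcb$bdabbcbba
  rot[10] = cddadcb$bdabbcbbac
  rot[11] = ddadcb$bdabbcbbacc
  rot[12] = dadcb$bdabbcbbaccd
  rot[13] = adcb$bdabbcbbaccdd
  rot[14] = dcb$bdabbcbbaccdda
  rot[15] = cb$bdabbcbbaccddad
  rot[16] = b$bdabbcbbaccddadc
  rot[17] = $bdabbcbbaccddadcb
Sorted (with $ < everything):
  sorted[0] = $bdabbcbbaccddadcb
  sorted[1] = abbcbbaccddadcb$bd
  sorted[2] = accddadcb$bdabbcbb
  sorted[3] = adcb$bdabbcbbaccdd
  sorted[4] = b$bdabbcbbaccddadc
  sorted[5] = baccddadcb$bdabbcb
  sorted[6] = bbaccddadcb$bdabbc
  sorted[7] = bbcbbaccddadcb$bda
  sorted[8] = bcbbaccddadcb$bdab
  sorted[9] = bdabbcbbaccddadcb$
  sorted[10] = cb$bdabbcbbaccddad
  sorted[11] = cbbaccddadcb$bdabb
  sorted[12] = ccddadcb$bdabbcbba
  sorted[13] = cddadcb$bdabbcbbac
  sorted[14] = dabbcbbaccddadcb$b
  sorted[15] = dadcb$bdabbcbbaccd
  sorted[16] = dcb$bdabbcbbaccdda
  sorted[17] = ddadcb$bdabbcbbacc
sorted[7] = bbcbbaccddadcb$bda

Answer: bbcbbaccddadcb$bda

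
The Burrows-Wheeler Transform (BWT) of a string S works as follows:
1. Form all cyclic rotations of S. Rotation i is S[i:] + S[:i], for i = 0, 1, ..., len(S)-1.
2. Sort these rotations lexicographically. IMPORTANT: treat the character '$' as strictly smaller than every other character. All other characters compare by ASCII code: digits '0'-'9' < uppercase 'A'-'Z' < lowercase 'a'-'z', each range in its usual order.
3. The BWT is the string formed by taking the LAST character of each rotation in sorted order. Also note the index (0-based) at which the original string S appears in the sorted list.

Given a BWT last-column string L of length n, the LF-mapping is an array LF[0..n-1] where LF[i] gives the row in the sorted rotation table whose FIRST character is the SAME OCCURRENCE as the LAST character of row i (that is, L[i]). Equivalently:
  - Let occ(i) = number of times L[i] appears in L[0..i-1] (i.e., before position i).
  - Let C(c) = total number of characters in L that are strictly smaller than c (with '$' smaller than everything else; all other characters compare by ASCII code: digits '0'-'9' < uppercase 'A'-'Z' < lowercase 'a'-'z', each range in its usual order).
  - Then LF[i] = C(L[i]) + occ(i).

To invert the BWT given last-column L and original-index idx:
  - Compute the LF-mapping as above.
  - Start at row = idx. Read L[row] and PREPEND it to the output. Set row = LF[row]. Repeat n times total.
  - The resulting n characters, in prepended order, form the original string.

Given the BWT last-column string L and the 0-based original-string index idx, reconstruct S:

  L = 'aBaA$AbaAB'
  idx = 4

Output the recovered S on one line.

Answer: BAAaaABba$

Derivation:
LF mapping: 6 4 7 1 0 2 9 8 3 5
Walk LF starting at row 4, prepending L[row]:
  step 1: row=4, L[4]='$', prepend. Next row=LF[4]=0
  step 2: row=0, L[0]='a', prepend. Next row=LF[0]=6
  step 3: row=6, L[6]='b', prepend. Next row=LF[6]=9
  step 4: row=9, L[9]='B', prepend. Next row=LF[9]=5
  step 5: row=5, L[5]='A', prepend. Next row=LF[5]=2
  step 6: row=2, L[2]='a', prepend. Next row=LF[2]=7
  step 7: row=7, L[7]='a', prepend. Next row=LF[7]=8
  step 8: row=8, L[8]='A', prepend. Next row=LF[8]=3
  step 9: row=3, L[3]='A', prepend. Next row=LF[3]=1
  step 10: row=1, L[1]='B', prepend. Next row=LF[1]=4
Reversed output: BAAaaABba$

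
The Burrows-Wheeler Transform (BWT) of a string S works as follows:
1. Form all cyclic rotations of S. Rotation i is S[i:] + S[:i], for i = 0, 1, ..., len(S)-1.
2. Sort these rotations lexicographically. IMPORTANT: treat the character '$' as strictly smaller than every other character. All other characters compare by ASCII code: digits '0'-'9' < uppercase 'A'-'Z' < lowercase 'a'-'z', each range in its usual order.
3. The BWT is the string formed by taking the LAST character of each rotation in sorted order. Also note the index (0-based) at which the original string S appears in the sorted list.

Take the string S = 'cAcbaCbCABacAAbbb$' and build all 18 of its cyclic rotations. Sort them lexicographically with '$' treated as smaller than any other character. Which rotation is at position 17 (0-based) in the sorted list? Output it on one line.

All 18 rotations (rotation i = S[i:]+S[:i]):
  rot[0] = cAcbaCbCABacAAbbb$
  rot[1] = AcbaCbCABacAAbbb$c
  rot[2] = cbaCbCABacAAbbb$cA
  rot[3] = baCbCABacAAbbb$cAc
  rot[4] = aCbCABacAAbbb$cAcb
  rot[5] = CbCABacAAbbb$cAcba
  rot[6] = bCABacAAbbb$cAcbaC
  rot[7] = CABacAAbbb$cAcbaCb
  rot[8] = ABacAAbbb$cAcbaCbC
  rot[9] = BacAAbbb$cAcbaCbCA
  rot[10] = acAAbbb$cAcbaCbCAB
  rot[11] = cAAbbb$cAcbaCbCABa
  rot[12] = AAbbb$cAcbaCbCABac
  rot[13] = Abbb$cAcbaCbCABacA
  rot[14] = bbb$cAcbaCbCABacAA
  rot[15] = bb$cAcbaCbCABacAAb
  rot[16] = b$cAcbaCbCABacAAbb
  rot[17] = $cAcbaCbCABacAAbbb
Sorted (with $ < everything):
  sorted[0] = $cAcbaCbCABacAAbbb
  sorted[1] = AAbbb$cAcbaCbCABac
  sorted[2] = ABacAAbbb$cAcbaCbC
  sorted[3] = Abbb$cAcbaCbCABacA
  sorted[4] = AcbaCbCABacAAbbb$c
  sorted[5] = BacAAbbb$cAcbaCbCA
  sorted[6] = CABacAAbbb$cAcbaCb
  sorted[7] = CbCABacAAbbb$cAcba
  sorted[8] = aCbCABacAAbbb$cAcb
  sorted[9] = acAAbbb$cAcbaCbCAB
  sorted[10] = b$cAcbaCbCABacAAbb
  sorted[11] = bCABacAAbbb$cAcbaC
  sorted[12] = baCbCABacAAbbb$cAc
  sorted[13] = bb$cAcbaCbCABacAAb
  sorted[14] = bbb$cAcbaCbCABacAA
  sorted[15] = cAAbbb$cAcbaCbCABa
  sorted[16] = cAcbaCbCABacAAbbb$
  sorted[17] = cbaCbCABacAAbbb$cA
sorted[17] = cbaCbCABacAAbbb$cA

Answer: cbaCbCABacAAbbb$cA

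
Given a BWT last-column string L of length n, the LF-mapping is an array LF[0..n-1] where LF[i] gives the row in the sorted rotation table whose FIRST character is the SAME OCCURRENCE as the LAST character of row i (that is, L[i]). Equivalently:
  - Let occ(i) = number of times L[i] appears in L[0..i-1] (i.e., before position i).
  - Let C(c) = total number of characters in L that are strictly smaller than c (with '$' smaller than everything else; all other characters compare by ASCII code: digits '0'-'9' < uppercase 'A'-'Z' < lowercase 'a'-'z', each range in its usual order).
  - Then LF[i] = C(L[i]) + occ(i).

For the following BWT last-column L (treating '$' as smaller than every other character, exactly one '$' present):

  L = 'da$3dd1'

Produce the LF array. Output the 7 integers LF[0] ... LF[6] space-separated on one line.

Answer: 4 3 0 2 5 6 1

Derivation:
Char counts: '$':1, '1':1, '3':1, 'a':1, 'd':3
C (first-col start): C('$')=0, C('1')=1, C('3')=2, C('a')=3, C('d')=4
L[0]='d': occ=0, LF[0]=C('d')+0=4+0=4
L[1]='a': occ=0, LF[1]=C('a')+0=3+0=3
L[2]='$': occ=0, LF[2]=C('$')+0=0+0=0
L[3]='3': occ=0, LF[3]=C('3')+0=2+0=2
L[4]='d': occ=1, LF[4]=C('d')+1=4+1=5
L[5]='d': occ=2, LF[5]=C('d')+2=4+2=6
L[6]='1': occ=0, LF[6]=C('1')+0=1+0=1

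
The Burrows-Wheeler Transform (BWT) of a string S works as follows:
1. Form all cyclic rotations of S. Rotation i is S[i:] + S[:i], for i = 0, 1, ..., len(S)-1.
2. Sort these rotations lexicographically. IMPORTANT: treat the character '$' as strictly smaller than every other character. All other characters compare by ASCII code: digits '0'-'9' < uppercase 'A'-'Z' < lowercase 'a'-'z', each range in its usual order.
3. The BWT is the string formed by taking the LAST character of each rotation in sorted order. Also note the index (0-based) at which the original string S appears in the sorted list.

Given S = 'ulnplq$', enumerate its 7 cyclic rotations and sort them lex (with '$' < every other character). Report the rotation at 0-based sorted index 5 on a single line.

All 7 rotations (rotation i = S[i:]+S[:i]):
  rot[0] = ulnplq$
  rot[1] = lnplq$u
  rot[2] = nplq$ul
  rot[3] = plq$uln
  rot[4] = lq$ulnp
  rot[5] = q$ulnpl
  rot[6] = $ulnplq
Sorted (with $ < everything):
  sorted[0] = $ulnplq
  sorted[1] = lnplq$u
  sorted[2] = lq$ulnp
  sorted[3] = nplq$ul
  sorted[4] = plq$uln
  sorted[5] = q$ulnpl
  sorted[6] = ulnplq$
sorted[5] = q$ulnpl

Answer: q$ulnpl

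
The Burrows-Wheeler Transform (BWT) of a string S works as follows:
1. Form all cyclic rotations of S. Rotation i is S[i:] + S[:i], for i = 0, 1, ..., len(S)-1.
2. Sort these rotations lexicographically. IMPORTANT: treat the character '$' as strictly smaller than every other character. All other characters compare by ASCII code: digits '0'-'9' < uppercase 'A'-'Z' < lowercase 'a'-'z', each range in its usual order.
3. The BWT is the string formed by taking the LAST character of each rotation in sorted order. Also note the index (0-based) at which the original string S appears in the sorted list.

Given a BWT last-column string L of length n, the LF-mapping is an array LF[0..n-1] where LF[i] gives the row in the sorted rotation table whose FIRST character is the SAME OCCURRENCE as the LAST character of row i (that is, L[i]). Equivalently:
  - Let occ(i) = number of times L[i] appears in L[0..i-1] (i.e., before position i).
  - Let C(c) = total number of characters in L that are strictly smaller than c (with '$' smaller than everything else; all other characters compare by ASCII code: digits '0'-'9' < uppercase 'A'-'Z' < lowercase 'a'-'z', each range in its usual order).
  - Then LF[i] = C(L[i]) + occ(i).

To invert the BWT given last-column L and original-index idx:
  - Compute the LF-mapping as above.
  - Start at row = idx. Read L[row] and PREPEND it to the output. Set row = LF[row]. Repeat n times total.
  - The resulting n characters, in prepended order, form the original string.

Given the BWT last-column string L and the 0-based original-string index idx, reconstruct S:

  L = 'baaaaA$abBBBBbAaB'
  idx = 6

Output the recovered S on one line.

Answer: BaBbabaABaBaBaAb$

Derivation:
LF mapping: 14 8 9 10 11 1 0 12 15 3 4 5 6 16 2 13 7
Walk LF starting at row 6, prepending L[row]:
  step 1: row=6, L[6]='$', prepend. Next row=LF[6]=0
  step 2: row=0, L[0]='b', prepend. Next row=LF[0]=14
  step 3: row=14, L[14]='A', prepend. Next row=LF[14]=2
  step 4: row=2, L[2]='a', prepend. Next row=LF[2]=9
  step 5: row=9, L[9]='B', prepend. Next row=LF[9]=3
  step 6: row=3, L[3]='a', prepend. Next row=LF[3]=10
  step 7: row=10, L[10]='B', prepend. Next row=LF[10]=4
  step 8: row=4, L[4]='a', prepend. Next row=LF[4]=11
  step 9: row=11, L[11]='B', prepend. Next row=LF[11]=5
  step 10: row=5, L[5]='A', prepend. Next row=LF[5]=1
  step 11: row=1, L[1]='a', prepend. Next row=LF[1]=8
  step 12: row=8, L[8]='b', prepend. Next row=LF[8]=15
  step 13: row=15, L[15]='a', prepend. Next row=LF[15]=13
  step 14: row=13, L[13]='b', prepend. Next row=LF[13]=16
  step 15: row=16, L[16]='B', prepend. Next row=LF[16]=7
  step 16: row=7, L[7]='a', prepend. Next row=LF[7]=12
  step 17: row=12, L[12]='B', prepend. Next row=LF[12]=6
Reversed output: BaBbabaABaBaBaAb$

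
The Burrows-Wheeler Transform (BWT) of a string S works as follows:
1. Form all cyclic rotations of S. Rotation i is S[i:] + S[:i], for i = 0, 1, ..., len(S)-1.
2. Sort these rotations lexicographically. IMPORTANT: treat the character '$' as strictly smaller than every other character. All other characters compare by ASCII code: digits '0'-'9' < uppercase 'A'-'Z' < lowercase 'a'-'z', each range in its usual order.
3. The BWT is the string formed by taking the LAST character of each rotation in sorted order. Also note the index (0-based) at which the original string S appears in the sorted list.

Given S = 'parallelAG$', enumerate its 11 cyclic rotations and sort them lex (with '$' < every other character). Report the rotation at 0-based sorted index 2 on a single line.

All 11 rotations (rotation i = S[i:]+S[:i]):
  rot[0] = parallelAG$
  rot[1] = arallelAG$p
  rot[2] = rallelAG$pa
  rot[3] = allelAG$par
  rot[4] = llelAG$para
  rot[5] = lelAG$paral
  rot[6] = elAG$parall
  rot[7] = lAG$paralle
  rot[8] = AG$parallel
  rot[9] = G$parallelA
  rot[10] = $parallelAG
Sorted (with $ < everything):
  sorted[0] = $parallelAG
  sorted[1] = AG$parallel
  sorted[2] = G$parallelA
  sorted[3] = allelAG$par
  sorted[4] = arallelAG$p
  sorted[5] = elAG$parall
  sorted[6] = lAG$paralle
  sorted[7] = lelAG$paral
  sorted[8] = llelAG$para
  sorted[9] = parallelAG$
  sorted[10] = rallelAG$pa
sorted[2] = G$parallelA

Answer: G$parallelA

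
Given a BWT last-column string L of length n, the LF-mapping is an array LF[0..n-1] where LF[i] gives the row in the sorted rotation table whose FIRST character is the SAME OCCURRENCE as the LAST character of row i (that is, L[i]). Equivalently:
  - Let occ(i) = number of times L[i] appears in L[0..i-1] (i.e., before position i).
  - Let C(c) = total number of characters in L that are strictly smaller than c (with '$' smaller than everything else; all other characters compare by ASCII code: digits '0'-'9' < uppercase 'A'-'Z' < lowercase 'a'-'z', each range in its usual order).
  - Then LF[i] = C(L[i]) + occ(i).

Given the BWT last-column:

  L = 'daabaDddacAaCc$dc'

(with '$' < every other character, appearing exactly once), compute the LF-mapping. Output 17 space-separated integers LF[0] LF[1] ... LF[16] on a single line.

Char counts: '$':1, 'A':1, 'C':1, 'D':1, 'a':5, 'b':1, 'c':3, 'd':4
C (first-col start): C('$')=0, C('A')=1, C('C')=2, C('D')=3, C('a')=4, C('b')=9, C('c')=10, C('d')=13
L[0]='d': occ=0, LF[0]=C('d')+0=13+0=13
L[1]='a': occ=0, LF[1]=C('a')+0=4+0=4
L[2]='a': occ=1, LF[2]=C('a')+1=4+1=5
L[3]='b': occ=0, LF[3]=C('b')+0=9+0=9
L[4]='a': occ=2, LF[4]=C('a')+2=4+2=6
L[5]='D': occ=0, LF[5]=C('D')+0=3+0=3
L[6]='d': occ=1, LF[6]=C('d')+1=13+1=14
L[7]='d': occ=2, LF[7]=C('d')+2=13+2=15
L[8]='a': occ=3, LF[8]=C('a')+3=4+3=7
L[9]='c': occ=0, LF[9]=C('c')+0=10+0=10
L[10]='A': occ=0, LF[10]=C('A')+0=1+0=1
L[11]='a': occ=4, LF[11]=C('a')+4=4+4=8
L[12]='C': occ=0, LF[12]=C('C')+0=2+0=2
L[13]='c': occ=1, LF[13]=C('c')+1=10+1=11
L[14]='$': occ=0, LF[14]=C('$')+0=0+0=0
L[15]='d': occ=3, LF[15]=C('d')+3=13+3=16
L[16]='c': occ=2, LF[16]=C('c')+2=10+2=12

Answer: 13 4 5 9 6 3 14 15 7 10 1 8 2 11 0 16 12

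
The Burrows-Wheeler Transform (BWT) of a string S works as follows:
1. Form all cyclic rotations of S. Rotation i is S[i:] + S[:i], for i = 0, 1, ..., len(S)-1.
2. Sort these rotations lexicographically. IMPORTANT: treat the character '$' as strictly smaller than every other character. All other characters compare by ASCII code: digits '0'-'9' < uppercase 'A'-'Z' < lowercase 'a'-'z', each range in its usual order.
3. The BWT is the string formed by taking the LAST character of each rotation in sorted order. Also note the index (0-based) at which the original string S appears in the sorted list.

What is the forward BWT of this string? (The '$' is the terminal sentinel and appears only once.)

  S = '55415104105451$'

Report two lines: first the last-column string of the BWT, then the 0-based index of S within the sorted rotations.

All 15 rotations (rotation i = S[i:]+S[:i]):
  rot[0] = 55415104105451$
  rot[1] = 5415104105451$5
  rot[2] = 415104105451$55
  rot[3] = 15104105451$554
  rot[4] = 5104105451$5541
  rot[5] = 104105451$55415
  rot[6] = 04105451$554151
  rot[7] = 4105451$5541510
  rot[8] = 105451$55415104
  rot[9] = 05451$554151041
  rot[10] = 5451$5541510410
  rot[11] = 451$55415104105
  rot[12] = 51$554151041054
  rot[13] = 1$5541510410545
  rot[14] = $55415104105451
Sorted (with $ < everything):
  sorted[0] = $55415104105451  (last char: '1')
  sorted[1] = 04105451$554151  (last char: '1')
  sorted[2] = 05451$554151041  (last char: '1')
  sorted[3] = 1$5541510410545  (last char: '5')
  sorted[4] = 104105451$55415  (last char: '5')
  sorted[5] = 105451$55415104  (last char: '4')
  sorted[6] = 15104105451$554  (last char: '4')
  sorted[7] = 4105451$5541510  (last char: '0')
  sorted[8] = 415104105451$55  (last char: '5')
  sorted[9] = 451$55415104105  (last char: '5')
  sorted[10] = 51$554151041054  (last char: '4')
  sorted[11] = 5104105451$5541  (last char: '1')
  sorted[12] = 5415104105451$5  (last char: '5')
  sorted[13] = 5451$5541510410  (last char: '0')
  sorted[14] = 55415104105451$  (last char: '$')
Last column: 11155440554150$
Original string S is at sorted index 14

Answer: 11155440554150$
14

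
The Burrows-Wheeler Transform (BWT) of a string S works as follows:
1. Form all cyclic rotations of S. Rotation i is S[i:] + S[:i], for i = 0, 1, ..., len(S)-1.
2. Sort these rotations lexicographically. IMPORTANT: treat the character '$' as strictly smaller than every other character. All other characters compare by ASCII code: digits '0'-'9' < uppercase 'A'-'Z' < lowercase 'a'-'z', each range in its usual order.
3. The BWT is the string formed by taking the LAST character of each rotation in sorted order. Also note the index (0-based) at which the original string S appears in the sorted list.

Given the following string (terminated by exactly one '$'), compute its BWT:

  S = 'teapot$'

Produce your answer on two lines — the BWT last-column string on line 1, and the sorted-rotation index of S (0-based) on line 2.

All 7 rotations (rotation i = S[i:]+S[:i]):
  rot[0] = teapot$
  rot[1] = eapot$t
  rot[2] = apot$te
  rot[3] = pot$tea
  rot[4] = ot$teap
  rot[5] = t$teapo
  rot[6] = $teapot
Sorted (with $ < everything):
  sorted[0] = $teapot  (last char: 't')
  sorted[1] = apot$te  (last char: 'e')
  sorted[2] = eapot$t  (last char: 't')
  sorted[3] = ot$teap  (last char: 'p')
  sorted[4] = pot$tea  (last char: 'a')
  sorted[5] = t$teapo  (last char: 'o')
  sorted[6] = teapot$  (last char: '$')
Last column: tetpao$
Original string S is at sorted index 6

Answer: tetpao$
6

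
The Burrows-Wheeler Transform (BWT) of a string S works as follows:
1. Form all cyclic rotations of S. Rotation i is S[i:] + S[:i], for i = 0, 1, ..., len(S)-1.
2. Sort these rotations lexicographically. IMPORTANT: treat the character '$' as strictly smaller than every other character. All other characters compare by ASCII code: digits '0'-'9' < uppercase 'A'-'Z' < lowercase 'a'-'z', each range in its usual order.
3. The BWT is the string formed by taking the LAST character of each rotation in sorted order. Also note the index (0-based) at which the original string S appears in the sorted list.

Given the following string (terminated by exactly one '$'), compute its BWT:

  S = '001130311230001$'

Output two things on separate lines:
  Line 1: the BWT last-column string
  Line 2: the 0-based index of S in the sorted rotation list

All 16 rotations (rotation i = S[i:]+S[:i]):
  rot[0] = 001130311230001$
  rot[1] = 01130311230001$0
  rot[2] = 1130311230001$00
  rot[3] = 130311230001$001
  rot[4] = 30311230001$0011
  rot[5] = 0311230001$00113
  rot[6] = 311230001$001130
  rot[7] = 11230001$0011303
  rot[8] = 1230001$00113031
  rot[9] = 230001$001130311
  rot[10] = 30001$0011303112
  rot[11] = 0001$00113031123
  rot[12] = 001$001130311230
  rot[13] = 01$0011303112300
  rot[14] = 1$00113031123000
  rot[15] = $001130311230001
Sorted (with $ < everything):
  sorted[0] = $001130311230001  (last char: '1')
  sorted[1] = 0001$00113031123  (last char: '3')
  sorted[2] = 001$001130311230  (last char: '0')
  sorted[3] = 001130311230001$  (last char: '$')
  sorted[4] = 01$0011303112300  (last char: '0')
  sorted[5] = 01130311230001$0  (last char: '0')
  sorted[6] = 0311230001$00113  (last char: '3')
  sorted[7] = 1$00113031123000  (last char: '0')
  sorted[8] = 11230001$0011303  (last char: '3')
  sorted[9] = 1130311230001$00  (last char: '0')
  sorted[10] = 1230001$00113031  (last char: '1')
  sorted[11] = 130311230001$001  (last char: '1')
  sorted[12] = 230001$001130311  (last char: '1')
  sorted[13] = 30001$0011303112  (last char: '2')
  sorted[14] = 30311230001$0011  (last char: '1')
  sorted[15] = 311230001$001130  (last char: '0')
Last column: 130$003030111210
Original string S is at sorted index 3

Answer: 130$003030111210
3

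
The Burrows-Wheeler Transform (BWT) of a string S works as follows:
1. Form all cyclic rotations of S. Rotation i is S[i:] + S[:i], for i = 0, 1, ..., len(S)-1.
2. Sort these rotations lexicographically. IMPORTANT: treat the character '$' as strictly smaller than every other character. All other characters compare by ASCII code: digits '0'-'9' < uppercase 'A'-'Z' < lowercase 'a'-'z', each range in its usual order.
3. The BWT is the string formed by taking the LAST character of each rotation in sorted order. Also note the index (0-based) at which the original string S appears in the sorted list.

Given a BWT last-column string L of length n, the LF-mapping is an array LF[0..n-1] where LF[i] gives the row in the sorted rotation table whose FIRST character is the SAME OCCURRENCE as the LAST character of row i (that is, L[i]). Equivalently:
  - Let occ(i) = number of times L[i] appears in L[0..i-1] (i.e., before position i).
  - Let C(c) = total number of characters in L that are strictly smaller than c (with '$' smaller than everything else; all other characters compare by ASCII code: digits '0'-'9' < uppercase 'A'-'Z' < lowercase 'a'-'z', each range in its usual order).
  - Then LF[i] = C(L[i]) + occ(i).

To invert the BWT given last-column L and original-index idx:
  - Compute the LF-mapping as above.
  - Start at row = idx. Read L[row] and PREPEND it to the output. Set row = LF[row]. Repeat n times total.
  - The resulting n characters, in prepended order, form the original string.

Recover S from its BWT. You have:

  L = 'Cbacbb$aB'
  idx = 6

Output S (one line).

Answer: babbBcaC$

Derivation:
LF mapping: 2 5 3 8 6 7 0 4 1
Walk LF starting at row 6, prepending L[row]:
  step 1: row=6, L[6]='$', prepend. Next row=LF[6]=0
  step 2: row=0, L[0]='C', prepend. Next row=LF[0]=2
  step 3: row=2, L[2]='a', prepend. Next row=LF[2]=3
  step 4: row=3, L[3]='c', prepend. Next row=LF[3]=8
  step 5: row=8, L[8]='B', prepend. Next row=LF[8]=1
  step 6: row=1, L[1]='b', prepend. Next row=LF[1]=5
  step 7: row=5, L[5]='b', prepend. Next row=LF[5]=7
  step 8: row=7, L[7]='a', prepend. Next row=LF[7]=4
  step 9: row=4, L[4]='b', prepend. Next row=LF[4]=6
Reversed output: babbBcaC$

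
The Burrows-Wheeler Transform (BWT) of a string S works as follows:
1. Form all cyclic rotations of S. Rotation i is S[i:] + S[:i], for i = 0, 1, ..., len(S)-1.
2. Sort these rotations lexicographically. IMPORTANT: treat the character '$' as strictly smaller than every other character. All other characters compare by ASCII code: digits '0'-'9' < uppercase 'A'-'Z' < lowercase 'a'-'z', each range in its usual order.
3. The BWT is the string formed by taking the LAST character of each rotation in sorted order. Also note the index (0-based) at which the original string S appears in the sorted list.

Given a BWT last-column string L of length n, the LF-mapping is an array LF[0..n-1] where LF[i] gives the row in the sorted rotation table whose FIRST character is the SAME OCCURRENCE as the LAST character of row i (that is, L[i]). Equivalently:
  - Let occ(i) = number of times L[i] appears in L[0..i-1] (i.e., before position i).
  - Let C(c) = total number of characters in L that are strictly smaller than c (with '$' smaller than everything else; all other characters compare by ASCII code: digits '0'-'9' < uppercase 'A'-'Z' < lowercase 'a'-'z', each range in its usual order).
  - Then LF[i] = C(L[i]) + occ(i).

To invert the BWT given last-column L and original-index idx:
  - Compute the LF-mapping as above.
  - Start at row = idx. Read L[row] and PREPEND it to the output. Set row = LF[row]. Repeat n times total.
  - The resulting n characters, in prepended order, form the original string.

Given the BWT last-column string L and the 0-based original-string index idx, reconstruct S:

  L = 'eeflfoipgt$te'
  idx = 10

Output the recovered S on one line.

LF mapping: 1 2 4 8 5 9 7 10 6 11 0 12 3
Walk LF starting at row 10, prepending L[row]:
  step 1: row=10, L[10]='$', prepend. Next row=LF[10]=0
  step 2: row=0, L[0]='e', prepend. Next row=LF[0]=1
  step 3: row=1, L[1]='e', prepend. Next row=LF[1]=2
  step 4: row=2, L[2]='f', prepend. Next row=LF[2]=4
  step 5: row=4, L[4]='f', prepend. Next row=LF[4]=5
  step 6: row=5, L[5]='o', prepend. Next row=LF[5]=9
  step 7: row=9, L[9]='t', prepend. Next row=LF[9]=11
  step 8: row=11, L[11]='t', prepend. Next row=LF[11]=12
  step 9: row=12, L[12]='e', prepend. Next row=LF[12]=3
  step 10: row=3, L[3]='l', prepend. Next row=LF[3]=8
  step 11: row=8, L[8]='g', prepend. Next row=LF[8]=6
  step 12: row=6, L[6]='i', prepend. Next row=LF[6]=7
  step 13: row=7, L[7]='p', prepend. Next row=LF[7]=10
Reversed output: piglettoffee$

Answer: piglettoffee$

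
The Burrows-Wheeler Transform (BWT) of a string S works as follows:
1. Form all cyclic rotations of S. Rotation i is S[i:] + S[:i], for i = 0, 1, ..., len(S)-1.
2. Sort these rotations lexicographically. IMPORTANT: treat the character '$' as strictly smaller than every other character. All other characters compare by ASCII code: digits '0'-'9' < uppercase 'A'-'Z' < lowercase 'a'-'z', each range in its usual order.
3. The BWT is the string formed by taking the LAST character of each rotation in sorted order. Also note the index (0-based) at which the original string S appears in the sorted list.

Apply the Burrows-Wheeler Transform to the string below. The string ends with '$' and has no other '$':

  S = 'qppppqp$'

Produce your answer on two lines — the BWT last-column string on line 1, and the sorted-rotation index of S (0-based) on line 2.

Answer: pqqpppp$
7

Derivation:
All 8 rotations (rotation i = S[i:]+S[:i]):
  rot[0] = qppppqp$
  rot[1] = ppppqp$q
  rot[2] = pppqp$qp
  rot[3] = ppqp$qpp
  rot[4] = pqp$qppp
  rot[5] = qp$qpppp
  rot[6] = p$qppppq
  rot[7] = $qppppqp
Sorted (with $ < everything):
  sorted[0] = $qppppqp  (last char: 'p')
  sorted[1] = p$qppppq  (last char: 'q')
  sorted[2] = ppppqp$q  (last char: 'q')
  sorted[3] = pppqp$qp  (last char: 'p')
  sorted[4] = ppqp$qpp  (last char: 'p')
  sorted[5] = pqp$qppp  (last char: 'p')
  sorted[6] = qp$qpppp  (last char: 'p')
  sorted[7] = qppppqp$  (last char: '$')
Last column: pqqpppp$
Original string S is at sorted index 7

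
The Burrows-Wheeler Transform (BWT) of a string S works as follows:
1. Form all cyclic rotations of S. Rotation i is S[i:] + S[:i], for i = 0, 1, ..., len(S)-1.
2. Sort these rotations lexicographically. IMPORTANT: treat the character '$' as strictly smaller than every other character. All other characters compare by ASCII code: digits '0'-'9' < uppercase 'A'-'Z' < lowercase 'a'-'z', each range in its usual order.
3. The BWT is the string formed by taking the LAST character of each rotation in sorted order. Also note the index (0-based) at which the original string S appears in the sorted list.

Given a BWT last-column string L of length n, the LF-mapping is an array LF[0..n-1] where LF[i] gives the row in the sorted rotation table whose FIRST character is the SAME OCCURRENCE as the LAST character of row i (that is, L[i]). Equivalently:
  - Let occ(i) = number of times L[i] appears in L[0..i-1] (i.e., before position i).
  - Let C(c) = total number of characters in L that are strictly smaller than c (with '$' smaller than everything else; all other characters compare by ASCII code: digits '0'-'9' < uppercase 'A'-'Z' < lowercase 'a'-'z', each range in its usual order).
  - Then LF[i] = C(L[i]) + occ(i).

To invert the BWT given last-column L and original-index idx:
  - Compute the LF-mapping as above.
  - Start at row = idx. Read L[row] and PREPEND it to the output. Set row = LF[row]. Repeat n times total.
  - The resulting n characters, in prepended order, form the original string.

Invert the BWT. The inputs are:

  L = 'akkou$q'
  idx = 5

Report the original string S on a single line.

LF mapping: 1 2 3 4 6 0 5
Walk LF starting at row 5, prepending L[row]:
  step 1: row=5, L[5]='$', prepend. Next row=LF[5]=0
  step 2: row=0, L[0]='a', prepend. Next row=LF[0]=1
  step 3: row=1, L[1]='k', prepend. Next row=LF[1]=2
  step 4: row=2, L[2]='k', prepend. Next row=LF[2]=3
  step 5: row=3, L[3]='o', prepend. Next row=LF[3]=4
  step 6: row=4, L[4]='u', prepend. Next row=LF[4]=6
  step 7: row=6, L[6]='q', prepend. Next row=LF[6]=5
Reversed output: quokka$

Answer: quokka$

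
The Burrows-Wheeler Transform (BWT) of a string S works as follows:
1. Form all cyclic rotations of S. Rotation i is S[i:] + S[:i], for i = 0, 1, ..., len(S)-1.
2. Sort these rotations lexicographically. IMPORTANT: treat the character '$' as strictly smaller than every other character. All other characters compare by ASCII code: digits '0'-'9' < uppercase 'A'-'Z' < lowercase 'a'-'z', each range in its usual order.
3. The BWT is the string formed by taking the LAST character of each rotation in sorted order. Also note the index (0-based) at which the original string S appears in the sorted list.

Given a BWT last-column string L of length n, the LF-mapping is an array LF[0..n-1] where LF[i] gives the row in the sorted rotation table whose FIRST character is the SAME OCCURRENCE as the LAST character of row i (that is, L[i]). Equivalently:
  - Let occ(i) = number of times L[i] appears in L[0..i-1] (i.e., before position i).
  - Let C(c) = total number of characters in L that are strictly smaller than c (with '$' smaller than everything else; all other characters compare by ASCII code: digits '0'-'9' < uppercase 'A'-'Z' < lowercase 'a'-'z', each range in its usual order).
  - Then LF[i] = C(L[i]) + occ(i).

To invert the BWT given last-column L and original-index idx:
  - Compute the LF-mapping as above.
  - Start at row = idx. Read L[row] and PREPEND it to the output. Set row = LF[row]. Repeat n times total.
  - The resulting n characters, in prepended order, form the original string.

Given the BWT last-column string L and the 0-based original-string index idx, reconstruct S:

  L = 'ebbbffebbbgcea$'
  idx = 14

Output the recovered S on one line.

Answer: gebcefbbbafbbe$

Derivation:
LF mapping: 9 2 3 4 12 13 10 5 6 7 14 8 11 1 0
Walk LF starting at row 14, prepending L[row]:
  step 1: row=14, L[14]='$', prepend. Next row=LF[14]=0
  step 2: row=0, L[0]='e', prepend. Next row=LF[0]=9
  step 3: row=9, L[9]='b', prepend. Next row=LF[9]=7
  step 4: row=7, L[7]='b', prepend. Next row=LF[7]=5
  step 5: row=5, L[5]='f', prepend. Next row=LF[5]=13
  step 6: row=13, L[13]='a', prepend. Next row=LF[13]=1
  step 7: row=1, L[1]='b', prepend. Next row=LF[1]=2
  step 8: row=2, L[2]='b', prepend. Next row=LF[2]=3
  step 9: row=3, L[3]='b', prepend. Next row=LF[3]=4
  step 10: row=4, L[4]='f', prepend. Next row=LF[4]=12
  step 11: row=12, L[12]='e', prepend. Next row=LF[12]=11
  step 12: row=11, L[11]='c', prepend. Next row=LF[11]=8
  step 13: row=8, L[8]='b', prepend. Next row=LF[8]=6
  step 14: row=6, L[6]='e', prepend. Next row=LF[6]=10
  step 15: row=10, L[10]='g', prepend. Next row=LF[10]=14
Reversed output: gebcefbbbafbbe$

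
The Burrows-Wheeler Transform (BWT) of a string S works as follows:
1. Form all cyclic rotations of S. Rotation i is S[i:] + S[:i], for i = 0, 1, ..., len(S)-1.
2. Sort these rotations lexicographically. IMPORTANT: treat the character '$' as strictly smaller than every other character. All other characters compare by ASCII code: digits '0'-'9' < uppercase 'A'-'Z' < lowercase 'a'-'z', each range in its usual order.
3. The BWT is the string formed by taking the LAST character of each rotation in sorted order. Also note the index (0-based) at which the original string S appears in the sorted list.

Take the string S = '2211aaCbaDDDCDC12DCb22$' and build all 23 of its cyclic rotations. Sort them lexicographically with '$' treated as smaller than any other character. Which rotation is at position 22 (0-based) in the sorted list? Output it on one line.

Answer: baDDDCDC12DCb22$2211aaC

Derivation:
All 23 rotations (rotation i = S[i:]+S[:i]):
  rot[0] = 2211aaCbaDDDCDC12DCb22$
  rot[1] = 211aaCbaDDDCDC12DCb22$2
  rot[2] = 11aaCbaDDDCDC12DCb22$22
  rot[3] = 1aaCbaDDDCDC12DCb22$221
  rot[4] = aaCbaDDDCDC12DCb22$2211
  rot[5] = aCbaDDDCDC12DCb22$2211a
  rot[6] = CbaDDDCDC12DCb22$2211aa
  rot[7] = baDDDCDC12DCb22$2211aaC
  rot[8] = aDDDCDC12DCb22$2211aaCb
  rot[9] = DDDCDC12DCb22$2211aaCba
  rot[10] = DDCDC12DCb22$2211aaCbaD
  rot[11] = DCDC12DCb22$2211aaCbaDD
  rot[12] = CDC12DCb22$2211aaCbaDDD
  rot[13] = DC12DCb22$2211aaCbaDDDC
  rot[14] = C12DCb22$2211aaCbaDDDCD
  rot[15] = 12DCb22$2211aaCbaDDDCDC
  rot[16] = 2DCb22$2211aaCbaDDDCDC1
  rot[17] = DCb22$2211aaCbaDDDCDC12
  rot[18] = Cb22$2211aaCbaDDDCDC12D
  rot[19] = b22$2211aaCbaDDDCDC12DC
  rot[20] = 22$2211aaCbaDDDCDC12DCb
  rot[21] = 2$2211aaCbaDDDCDC12DCb2
  rot[22] = $2211aaCbaDDDCDC12DCb22
Sorted (with $ < everything):
  sorted[0] = $2211aaCbaDDDCDC12DCb22
  sorted[1] = 11aaCbaDDDCDC12DCb22$22
  sorted[2] = 12DCb22$2211aaCbaDDDCDC
  sorted[3] = 1aaCbaDDDCDC12DCb22$221
  sorted[4] = 2$2211aaCbaDDDCDC12DCb2
  sorted[5] = 211aaCbaDDDCDC12DCb22$2
  sorted[6] = 22$2211aaCbaDDDCDC12DCb
  sorted[7] = 2211aaCbaDDDCDC12DCb22$
  sorted[8] = 2DCb22$2211aaCbaDDDCDC1
  sorted[9] = C12DCb22$2211aaCbaDDDCD
  sorted[10] = CDC12DCb22$2211aaCbaDDD
  sorted[11] = Cb22$2211aaCbaDDDCDC12D
  sorted[12] = CbaDDDCDC12DCb22$2211aa
  sorted[13] = DC12DCb22$2211aaCbaDDDC
  sorted[14] = DCDC12DCb22$2211aaCbaDD
  sorted[15] = DCb22$2211aaCbaDDDCDC12
  sorted[16] = DDCDC12DCb22$2211aaCbaD
  sorted[17] = DDDCDC12DCb22$2211aaCba
  sorted[18] = aCbaDDDCDC12DCb22$2211a
  sorted[19] = aDDDCDC12DCb22$2211aaCb
  sorted[20] = aaCbaDDDCDC12DCb22$2211
  sorted[21] = b22$2211aaCbaDDDCDC12DC
  sorted[22] = baDDDCDC12DCb22$2211aaC
sorted[22] = baDDDCDC12DCb22$2211aaC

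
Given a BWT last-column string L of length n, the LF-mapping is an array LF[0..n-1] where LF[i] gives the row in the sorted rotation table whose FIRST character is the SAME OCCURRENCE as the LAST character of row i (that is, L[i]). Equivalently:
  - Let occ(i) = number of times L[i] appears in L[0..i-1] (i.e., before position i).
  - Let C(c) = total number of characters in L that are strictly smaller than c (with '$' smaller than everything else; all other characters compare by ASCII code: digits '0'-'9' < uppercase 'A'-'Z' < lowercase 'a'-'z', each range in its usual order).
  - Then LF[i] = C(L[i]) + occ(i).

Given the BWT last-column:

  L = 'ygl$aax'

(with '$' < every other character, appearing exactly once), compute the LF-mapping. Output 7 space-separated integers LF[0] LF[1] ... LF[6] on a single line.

Char counts: '$':1, 'a':2, 'g':1, 'l':1, 'x':1, 'y':1
C (first-col start): C('$')=0, C('a')=1, C('g')=3, C('l')=4, C('x')=5, C('y')=6
L[0]='y': occ=0, LF[0]=C('y')+0=6+0=6
L[1]='g': occ=0, LF[1]=C('g')+0=3+0=3
L[2]='l': occ=0, LF[2]=C('l')+0=4+0=4
L[3]='$': occ=0, LF[3]=C('$')+0=0+0=0
L[4]='a': occ=0, LF[4]=C('a')+0=1+0=1
L[5]='a': occ=1, LF[5]=C('a')+1=1+1=2
L[6]='x': occ=0, LF[6]=C('x')+0=5+0=5

Answer: 6 3 4 0 1 2 5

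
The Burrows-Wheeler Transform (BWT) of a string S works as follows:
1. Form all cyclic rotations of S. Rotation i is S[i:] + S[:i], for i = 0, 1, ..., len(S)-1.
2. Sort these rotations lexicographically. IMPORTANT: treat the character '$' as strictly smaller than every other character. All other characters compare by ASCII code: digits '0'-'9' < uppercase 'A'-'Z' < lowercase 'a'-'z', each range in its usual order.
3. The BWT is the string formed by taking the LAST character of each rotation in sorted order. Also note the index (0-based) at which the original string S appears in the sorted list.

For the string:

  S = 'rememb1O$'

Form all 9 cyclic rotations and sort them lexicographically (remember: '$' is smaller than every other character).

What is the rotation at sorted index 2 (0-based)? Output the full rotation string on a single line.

All 9 rotations (rotation i = S[i:]+S[:i]):
  rot[0] = rememb1O$
  rot[1] = ememb1O$r
  rot[2] = memb1O$re
  rot[3] = emb1O$rem
  rot[4] = mb1O$reme
  rot[5] = b1O$remem
  rot[6] = 1O$rememb
  rot[7] = O$rememb1
  rot[8] = $rememb1O
Sorted (with $ < everything):
  sorted[0] = $rememb1O
  sorted[1] = 1O$rememb
  sorted[2] = O$rememb1
  sorted[3] = b1O$remem
  sorted[4] = emb1O$rem
  sorted[5] = ememb1O$r
  sorted[6] = mb1O$reme
  sorted[7] = memb1O$re
  sorted[8] = rememb1O$
sorted[2] = O$rememb1

Answer: O$rememb1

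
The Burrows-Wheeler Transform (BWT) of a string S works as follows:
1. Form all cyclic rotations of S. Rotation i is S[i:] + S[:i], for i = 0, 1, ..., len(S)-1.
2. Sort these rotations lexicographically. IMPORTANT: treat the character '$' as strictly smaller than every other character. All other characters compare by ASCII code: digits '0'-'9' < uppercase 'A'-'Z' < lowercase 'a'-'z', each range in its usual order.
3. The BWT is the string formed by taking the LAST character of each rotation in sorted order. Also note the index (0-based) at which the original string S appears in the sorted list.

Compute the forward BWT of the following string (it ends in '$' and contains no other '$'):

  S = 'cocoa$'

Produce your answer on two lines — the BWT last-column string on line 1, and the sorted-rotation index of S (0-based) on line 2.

Answer: aoo$cc
3

Derivation:
All 6 rotations (rotation i = S[i:]+S[:i]):
  rot[0] = cocoa$
  rot[1] = ocoa$c
  rot[2] = coa$co
  rot[3] = oa$coc
  rot[4] = a$coco
  rot[5] = $cocoa
Sorted (with $ < everything):
  sorted[0] = $cocoa  (last char: 'a')
  sorted[1] = a$coco  (last char: 'o')
  sorted[2] = coa$co  (last char: 'o')
  sorted[3] = cocoa$  (last char: '$')
  sorted[4] = oa$coc  (last char: 'c')
  sorted[5] = ocoa$c  (last char: 'c')
Last column: aoo$cc
Original string S is at sorted index 3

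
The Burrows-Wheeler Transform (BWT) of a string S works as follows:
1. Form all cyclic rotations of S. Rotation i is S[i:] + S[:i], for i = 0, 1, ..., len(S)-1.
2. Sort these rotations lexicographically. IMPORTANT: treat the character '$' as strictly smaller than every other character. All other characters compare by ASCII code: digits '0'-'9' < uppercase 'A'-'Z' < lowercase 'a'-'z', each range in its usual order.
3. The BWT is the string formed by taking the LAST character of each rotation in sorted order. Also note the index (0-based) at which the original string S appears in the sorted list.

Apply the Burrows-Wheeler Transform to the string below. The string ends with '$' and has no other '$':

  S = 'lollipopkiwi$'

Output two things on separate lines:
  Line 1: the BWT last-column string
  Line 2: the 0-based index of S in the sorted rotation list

Answer: iwlkplo$lpoii
7

Derivation:
All 13 rotations (rotation i = S[i:]+S[:i]):
  rot[0] = lollipopkiwi$
  rot[1] = ollipopkiwi$l
  rot[2] = llipopkiwi$lo
  rot[3] = lipopkiwi$lol
  rot[4] = ipopkiwi$loll
  rot[5] = popkiwi$lolli
  rot[6] = opkiwi$lollip
  rot[7] = pkiwi$lollipo
  rot[8] = kiwi$lollipop
  rot[9] = iwi$lollipopk
  rot[10] = wi$lollipopki
  rot[11] = i$lollipopkiw
  rot[12] = $lollipopkiwi
Sorted (with $ < everything):
  sorted[0] = $lollipopkiwi  (last char: 'i')
  sorted[1] = i$lollipopkiw  (last char: 'w')
  sorted[2] = ipopkiwi$loll  (last char: 'l')
  sorted[3] = iwi$lollipopk  (last char: 'k')
  sorted[4] = kiwi$lollipop  (last char: 'p')
  sorted[5] = lipopkiwi$lol  (last char: 'l')
  sorted[6] = llipopkiwi$lo  (last char: 'o')
  sorted[7] = lollipopkiwi$  (last char: '$')
  sorted[8] = ollipopkiwi$l  (last char: 'l')
  sorted[9] = opkiwi$lollip  (last char: 'p')
  sorted[10] = pkiwi$lollipo  (last char: 'o')
  sorted[11] = popkiwi$lolli  (last char: 'i')
  sorted[12] = wi$lollipopki  (last char: 'i')
Last column: iwlkplo$lpoii
Original string S is at sorted index 7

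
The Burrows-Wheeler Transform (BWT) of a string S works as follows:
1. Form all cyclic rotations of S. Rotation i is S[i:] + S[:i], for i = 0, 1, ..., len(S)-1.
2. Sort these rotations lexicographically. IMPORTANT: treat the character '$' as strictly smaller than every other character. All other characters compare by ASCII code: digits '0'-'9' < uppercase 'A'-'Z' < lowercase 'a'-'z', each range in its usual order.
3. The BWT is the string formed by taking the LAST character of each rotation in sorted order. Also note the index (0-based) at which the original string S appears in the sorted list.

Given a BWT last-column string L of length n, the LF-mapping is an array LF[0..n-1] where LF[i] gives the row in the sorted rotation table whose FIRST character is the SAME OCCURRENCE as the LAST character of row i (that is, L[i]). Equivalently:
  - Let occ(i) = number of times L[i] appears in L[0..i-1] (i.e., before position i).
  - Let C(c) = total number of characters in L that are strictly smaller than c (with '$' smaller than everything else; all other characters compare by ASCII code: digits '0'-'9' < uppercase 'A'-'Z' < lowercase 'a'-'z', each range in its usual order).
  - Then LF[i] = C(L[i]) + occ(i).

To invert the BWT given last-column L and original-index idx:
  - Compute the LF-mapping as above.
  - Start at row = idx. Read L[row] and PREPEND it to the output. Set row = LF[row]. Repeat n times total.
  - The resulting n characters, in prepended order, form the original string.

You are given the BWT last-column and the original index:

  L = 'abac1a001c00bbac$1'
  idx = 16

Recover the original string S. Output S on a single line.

LF mapping: 8 12 9 15 5 10 1 2 6 16 3 4 13 14 11 17 0 7
Walk LF starting at row 16, prepending L[row]:
  step 1: row=16, L[16]='$', prepend. Next row=LF[16]=0
  step 2: row=0, L[0]='a', prepend. Next row=LF[0]=8
  step 3: row=8, L[8]='1', prepend. Next row=LF[8]=6
  step 4: row=6, L[6]='0', prepend. Next row=LF[6]=1
  step 5: row=1, L[1]='b', prepend. Next row=LF[1]=12
  step 6: row=12, L[12]='b', prepend. Next row=LF[12]=13
  step 7: row=13, L[13]='b', prepend. Next row=LF[13]=14
  step 8: row=14, L[14]='a', prepend. Next row=LF[14]=11
  step 9: row=11, L[11]='0', prepend. Next row=LF[11]=4
  step 10: row=4, L[4]='1', prepend. Next row=LF[4]=5
  step 11: row=5, L[5]='a', prepend. Next row=LF[5]=10
  step 12: row=10, L[10]='0', prepend. Next row=LF[10]=3
  step 13: row=3, L[3]='c', prepend. Next row=LF[3]=15
  step 14: row=15, L[15]='c', prepend. Next row=LF[15]=17
  step 15: row=17, L[17]='1', prepend. Next row=LF[17]=7
  step 16: row=7, L[7]='0', prepend. Next row=LF[7]=2
  step 17: row=2, L[2]='a', prepend. Next row=LF[2]=9
  step 18: row=9, L[9]='c', prepend. Next row=LF[9]=16
Reversed output: ca01cc0a10abbb01a$

Answer: ca01cc0a10abbb01a$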